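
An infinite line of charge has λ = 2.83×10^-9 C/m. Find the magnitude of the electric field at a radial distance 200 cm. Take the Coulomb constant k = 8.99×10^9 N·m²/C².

By cylindrical symmetry E is radial; use a coaxial Gaussian cylinder of radius 200 cm and length L.
Q_enc = λL, so λ_enc = 2.83e-9 C/m.
Gauss's law: E·2πrL = λ_enc L/ε₀.
E = 2k|λ_enc|/r = 2(8.99×10^9)(2.83×10^-9)/(2) = 25.4 N/C.

25.4 N/C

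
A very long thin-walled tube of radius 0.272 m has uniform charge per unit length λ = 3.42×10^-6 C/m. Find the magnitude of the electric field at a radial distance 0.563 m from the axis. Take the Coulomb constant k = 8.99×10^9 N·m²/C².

|E| = 1.09×10^5 V/m

Choose a coaxial cylinder of radius r = 0.563 m (arbitrary length L) as the Gaussian surface (r > 0.272 m).
The full line charge is enclosed: λ_enc = 3.42×10^-6 C/m.
Since E is radial and uniform over the curved surface, Φ = E·2πrL = Q_enc/ε₀ = λ_enc L/ε₀.
E = 2k|λ_enc|/r = 2(8.99×10^9)(3.42×10^-6)/(0.563) = 1.09e5 N/C.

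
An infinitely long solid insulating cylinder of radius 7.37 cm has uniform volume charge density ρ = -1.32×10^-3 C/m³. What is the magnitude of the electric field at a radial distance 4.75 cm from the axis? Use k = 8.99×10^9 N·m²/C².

By cylindrical symmetry E is radial; use a coaxial Gaussian cylinder of radius 4.75 cm and length L (r < R).
Charge inside radius r per length L is ρ·πr²·L, so λ_enc = ρπr² = -9.356e-6 C/m.
Since E is radial and uniform over the curved surface, Φ = E·2πrL = Q_enc/ε₀ = λ_enc L/ε₀.
E = 2k|λ_enc|/r = 2(8.99×10^9)(9.356e-6)/(0.0475) = 3.54×10^6 N/C.

3.54e6 N/C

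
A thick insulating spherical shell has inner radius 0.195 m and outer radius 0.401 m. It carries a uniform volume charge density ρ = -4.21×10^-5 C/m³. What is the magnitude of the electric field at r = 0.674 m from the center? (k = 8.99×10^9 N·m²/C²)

|E| = 1.99×10^5 N/C

By spherical symmetry E is radial; choose a Gaussian sphere of radius r = 0.674 m (r > 0.401 m, enclosing the whole shell).
Q_enc = ρ·(4π/3)(b³ − a³) = (-4.21e-5)·(4π/3)·((0.401)³ − (0.195)³) = -1.006e-5 C.
Applying ∮E·dA = Q_enc/ε₀ with Φ = E(4πr²):
E = k|Q_enc|/r² = (8.99×10^9)(1.006×10^-5)/(0.674)² = 1.99×10^5 N/C.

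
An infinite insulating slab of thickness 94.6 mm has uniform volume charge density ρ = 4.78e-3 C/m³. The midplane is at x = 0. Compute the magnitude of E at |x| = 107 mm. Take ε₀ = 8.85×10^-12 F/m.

The point |x| = 107 mm lies outside the slab (half-thickness 0.0473 m). A symmetric pillbox spanning the full slab encloses Q_enc = ρ·d·A.
Flux = 2EA ⇒ E = |ρ|d/(2ε₀), independent of distance outside.
E = (4.78×10^-3)(0.0946)/(2·8.85×10^-12) = 2.55e7 N/C.

E = 2.55×10^7 V/m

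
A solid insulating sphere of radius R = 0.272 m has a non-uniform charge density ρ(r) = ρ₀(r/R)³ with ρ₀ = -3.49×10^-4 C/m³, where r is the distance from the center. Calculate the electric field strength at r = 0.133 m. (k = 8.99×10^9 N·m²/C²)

1.02e5 N/C

By spherical symmetry E is radial; choose a Gaussian sphere of radius r = 0.133 m (r < R).
Integrate the density: Q_enc = 4π ∫₀^r ρ₀(r'/R)^3 r'² dr' = 4πρ₀ r^6/(6·R³) = -2.01e-7 C.
By Gauss's law, ∮E·dA = E·4πr² = Q_enc/ε₀.
E = k|Q_enc|/r² = (8.99×10^9)(2.01×10^-7)/(0.133)² = 1.02×10^5 N/C.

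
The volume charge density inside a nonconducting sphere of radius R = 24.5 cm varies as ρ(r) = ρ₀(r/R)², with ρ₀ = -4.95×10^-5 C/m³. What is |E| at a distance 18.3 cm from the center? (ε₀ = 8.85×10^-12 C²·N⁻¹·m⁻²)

Use a concentric Gaussian sphere at r = 18.3 cm (r < R).
Q_enc = ∫₀^r ρ(r')·4πr'² dr' = (4πρ₀/R²) ∫₀^r r'^4 dr' = 4πρ₀ r^5/(5·R²) = -4.254×10^-7 C.
Gauss's law: E·4πr² = Q_enc/ε₀.
E = |Q_enc|/(4πε₀r²) = (4.254e-7)/(4π·8.85×10^-12·(0.183)²) = 1.14e5 N/C.

|E| = 1.14e5 V/m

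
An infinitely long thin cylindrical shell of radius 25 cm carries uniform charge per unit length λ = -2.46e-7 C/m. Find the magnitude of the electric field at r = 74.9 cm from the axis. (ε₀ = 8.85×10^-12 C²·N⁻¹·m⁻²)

E = 5.91×10^3 N/C

By cylindrical symmetry E is radial; use a coaxial Gaussian cylinder of radius 74.9 cm and length L (r > 25 cm).
The full line charge is enclosed: λ_enc = -2.46×10^-7 C/m.
Applying ∮E·dA = Q_enc/ε₀ with the end caps contributing no flux:
E = |λ_enc|/(2πε₀r) = (2.46e-7)/(2π·8.85×10^-12·0.749) = 5.91×10^3 N/C.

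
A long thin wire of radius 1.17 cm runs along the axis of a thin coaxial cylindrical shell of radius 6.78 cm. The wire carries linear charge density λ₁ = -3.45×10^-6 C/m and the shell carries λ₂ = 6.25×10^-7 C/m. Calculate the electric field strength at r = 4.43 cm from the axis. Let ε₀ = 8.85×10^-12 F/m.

|E| ≈ 1.40×10^6 N/C

Choose a coaxial cylinder of radius r = 4.43 cm (arbitrary length L) as the Gaussian surface (between the conductors, 1.17 cm < r < 6.78 cm).
Only the inner wire is enclosed; the outer shell contributes nothing inside itself. λ_enc = λ₁ = -3.45×10^-6 C/m.
Since E is radial and uniform over the curved surface, Φ = E·2πrL = Q_enc/ε₀ = λ_enc L/ε₀.
E = |λ_enc|/(2πε₀r) = (3.45×10^-6)/(2π·8.85×10^-12·0.0443) = 1.40×10^6 N/C.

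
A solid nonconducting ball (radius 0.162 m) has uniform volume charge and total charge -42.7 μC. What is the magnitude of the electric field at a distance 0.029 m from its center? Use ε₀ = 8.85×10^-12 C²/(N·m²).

Use a concentric Gaussian sphere at r = 0.029 m (r < R).
For a uniform sphere the enclosed fraction is (r/R)³, so Q_enc = (-42.7 μC)(0.029/0.162)³ = -2.449e-7 C.
Gauss's law: E·4πr² = Q_enc/ε₀.
E = |Q_enc|/(4πε₀r²) = (2.449×10^-7)/(4π·8.85×10^-12·(0.029)²) = 2.62×10^6 N/C.

|E| ≈ 2.62×10^6 N/C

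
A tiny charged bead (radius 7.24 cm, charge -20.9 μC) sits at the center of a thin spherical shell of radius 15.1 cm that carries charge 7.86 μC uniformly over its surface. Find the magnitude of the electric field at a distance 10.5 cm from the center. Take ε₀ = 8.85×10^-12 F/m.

Take a concentric spherical Gaussian surface of radius r = 10.5 cm (between the bodies, 7.24 cm < r < 15.1 cm).
The shell at 15.1 cm lies outside the Gaussian surface, so Q_enc = -20.9 μC = -2.09×10^-5 C.
Since E is radial and uniform over the Gaussian sphere, Φ = E·4πr² = Q_enc/ε₀.
E = |Q_enc|/(4πε₀r²) = (2.09×10^-5)/(4π·8.85×10^-12·(0.105)²) = 1.70×10^7 N/C.

|E| = 1.70e7 V/m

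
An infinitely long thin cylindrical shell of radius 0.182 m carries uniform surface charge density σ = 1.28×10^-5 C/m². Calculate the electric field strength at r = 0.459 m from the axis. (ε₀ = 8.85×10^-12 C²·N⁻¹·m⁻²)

|E| ≈ 5.73×10^5 V/m

Choose a coaxial cylinder of radius r = 0.459 m (arbitrary length L) as the Gaussian surface (r > 0.182 m).
The whole shell is enclosed: λ_enc = σ·2πR = (1.28e-5)·2π·(0.182) = 1.464×10^-5 C/m.
Gauss's law: E·2πrL = λ_enc L/ε₀.
E = |λ_enc|/(2πε₀r) = (1.464×10^-5)/(2π·8.85×10^-12·0.459) = 5.73×10^5 N/C.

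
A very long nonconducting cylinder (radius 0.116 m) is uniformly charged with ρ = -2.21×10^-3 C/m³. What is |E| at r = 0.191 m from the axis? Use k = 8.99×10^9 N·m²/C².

Choose a coaxial cylinder of radius r = 0.191 m (arbitrary length L) as the Gaussian surface (r > 0.116 m, full cross-section enclosed).
λ_enc = ρ·πR² = (-2.21×10^-3)π(0.116)² = -9.342e-5 C/m.
Since E is radial and uniform over the curved surface, Φ = E·2πrL = Q_enc/ε₀ = λ_enc L/ε₀.
E = 2k|λ_enc|/r = 2(8.99×10^9)(9.342×10^-5)/(0.191) = 8.79×10^6 N/C.

8.79×10^6 N/C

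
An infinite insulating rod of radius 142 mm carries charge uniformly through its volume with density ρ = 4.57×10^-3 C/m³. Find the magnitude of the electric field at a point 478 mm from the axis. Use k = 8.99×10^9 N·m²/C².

E = 1.09×10^7 V/m

Coaxial Gaussian cylinder, radius r = 478 mm, length L (r > 142 mm, full cross-section enclosed).
λ_enc = ρ·πR² = (4.57×10^-3)π(0.142)² = 2.895×10^-4 C/m.
Gauss's law: E·2πrL = λ_enc L/ε₀.
E = 2k|λ_enc|/r = 2(8.99×10^9)(2.895×10^-4)/(0.478) = 1.09×10^7 N/C.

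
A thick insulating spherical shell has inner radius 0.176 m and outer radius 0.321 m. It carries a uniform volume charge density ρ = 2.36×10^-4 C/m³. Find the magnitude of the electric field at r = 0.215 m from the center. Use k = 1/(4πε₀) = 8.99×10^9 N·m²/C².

E ≈ 8.63×10^5 N/C

Take a concentric spherical Gaussian surface of radius r = 0.215 m (within the shell material, 0.176 m < r < 0.321 m).
Only the shell between 0.176 m and r is enclosed: Q_enc = ρ·(4π/3)(r³ − a³) = (2.36e-4)·(4π/3)·((0.215)³ − (0.176)³) = 4.435×10^-6 C.
Gauss's law: E·4πr² = Q_enc/ε₀.
E = k|Q_enc|/r² = (8.99×10^9)(4.435×10^-6)/(0.215)² = 8.63e5 N/C.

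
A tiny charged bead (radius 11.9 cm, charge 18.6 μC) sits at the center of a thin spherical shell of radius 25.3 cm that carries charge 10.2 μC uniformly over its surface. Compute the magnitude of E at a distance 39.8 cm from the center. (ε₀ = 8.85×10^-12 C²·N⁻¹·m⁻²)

1.63e6 N/C

By spherical symmetry E is radial; choose a Gaussian sphere of radius r = 39.8 cm (r > 25.3 cm, enclosing both).
Q_enc = (18.6 μC) + (10.2 μC) = 2.88e-5 C.
Applying ∮E·dA = Q_enc/ε₀ with Φ = E(4πr²):
E = |Q_enc|/(4πε₀r²) = (2.88×10^-5)/(4π·8.85×10^-12·(0.398)²) = 1.63e6 N/C.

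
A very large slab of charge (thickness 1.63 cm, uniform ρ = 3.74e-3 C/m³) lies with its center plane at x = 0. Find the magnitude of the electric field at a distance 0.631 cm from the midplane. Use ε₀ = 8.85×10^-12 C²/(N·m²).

By symmetry E is perpendicular to the slab. A Gaussian pillbox from −0.631 cm to +0.631 cm (face area A) lies entirely within the slab.
Q_enc = ρ·(2x)·A and flux = 2EA, so 2EA = 2ρxA/ε₀ ⇒ E = |ρ|x/ε₀.
E = (3.74×10^-3)(0.00631)/(8.85×10^-12) = 2.67×10^6 N/C.

|E| ≈ 2.67e6 N/C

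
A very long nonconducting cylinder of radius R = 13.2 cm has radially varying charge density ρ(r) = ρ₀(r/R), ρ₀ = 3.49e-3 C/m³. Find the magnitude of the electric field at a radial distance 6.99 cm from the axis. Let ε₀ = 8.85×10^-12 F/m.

|E| ≈ 4.87e6 N/C

Take a coaxial cylindrical Gaussian surface of radius r = 6.99 cm and length L (r < R).
λ_enc = ∫₀^r ρ(r')·2πr' dr' = (2πρ₀/R)·r^3/3 = 1.891e-5 C/m.
Applying ∮E·dA = Q_enc/ε₀ with the end caps contributing no flux:
E = |λ_enc|/(2πε₀r) = (1.891×10^-5)/(2π·8.85×10^-12·0.0699) = 4.87×10^6 N/C.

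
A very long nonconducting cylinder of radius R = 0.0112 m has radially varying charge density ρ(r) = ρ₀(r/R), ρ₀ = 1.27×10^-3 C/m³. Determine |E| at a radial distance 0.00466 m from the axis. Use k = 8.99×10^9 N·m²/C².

By cylindrical symmetry E is radial; use a coaxial Gaussian cylinder of radius 0.00466 m and length L (r < R).
λ_enc = ∫₀^r ρ(r')·2πr' dr' = (2πρ₀/R)·r^3/3 = 2.403e-8 C/m.
Since E is radial and uniform over the curved surface, Φ = E·2πrL = Q_enc/ε₀ = λ_enc L/ε₀.
E = 2k|λ_enc|/r = 2(8.99×10^9)(2.403×10^-8)/(0.00466) = 9.27×10^4 N/C.

E ≈ 9.27e4 N/C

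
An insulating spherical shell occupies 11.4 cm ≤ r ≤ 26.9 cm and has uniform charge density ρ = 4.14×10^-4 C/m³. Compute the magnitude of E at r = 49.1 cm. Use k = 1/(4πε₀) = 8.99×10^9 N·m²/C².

|E| = 1.16×10^6 V/m

By spherical symmetry E is radial; choose a Gaussian sphere of radius r = 49.1 cm (r > 26.9 cm, enclosing the whole shell).
Q_enc = ρ·(4π/3)(b³ − a³) = (4.14e-4)·(4π/3)·((0.269)³ − (0.114)³) = 3.119×10^-5 C.
Applying ∮E·dA = Q_enc/ε₀ with Φ = E(4πr²):
E = k|Q_enc|/r² = (8.99×10^9)(3.119×10^-5)/(0.491)² = 1.16e6 N/C.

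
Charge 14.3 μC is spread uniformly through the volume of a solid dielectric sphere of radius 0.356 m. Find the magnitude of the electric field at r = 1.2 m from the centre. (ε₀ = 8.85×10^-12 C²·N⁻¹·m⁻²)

E ≈ 8.93e4 N/C

Take a concentric spherical Gaussian surface of radius r = 1.2 m (r > R, so the entire charge is enclosed).
Q_enc = 14.3 μC = 1.43e-5 C.
Gauss's law: E·4πr² = Q_enc/ε₀.
E = |Q_enc|/(4πε₀r²) = (1.43×10^-5)/(4π·8.85×10^-12·(1.2)²) = 8.93×10^4 N/C.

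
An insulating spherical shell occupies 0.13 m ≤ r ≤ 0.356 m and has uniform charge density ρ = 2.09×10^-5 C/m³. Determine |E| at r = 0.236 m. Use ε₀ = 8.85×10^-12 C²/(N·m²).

Take a concentric spherical Gaussian surface of radius r = 0.236 m (within the shell material, 0.13 m < r < 0.356 m).
Only the shell between 0.13 m and r is enclosed: Q_enc = ρ·(4π/3)(r³ − a³) = (2.09e-5)·(4π/3)·((0.236)³ − (0.13)³) = 9.584×10^-7 C.
Since E is radial and uniform over the Gaussian sphere, Φ = E·4πr² = Q_enc/ε₀.
E = |Q_enc|/(4πε₀r²) = (9.584×10^-7)/(4π·8.85×10^-12·(0.236)²) = 1.55×10^5 N/C.

|E| ≈ 1.55×10^5 N/C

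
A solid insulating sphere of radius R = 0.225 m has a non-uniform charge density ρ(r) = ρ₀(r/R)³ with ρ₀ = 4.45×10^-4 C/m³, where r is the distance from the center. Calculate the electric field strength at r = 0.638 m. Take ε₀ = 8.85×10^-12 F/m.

|E| ≈ 2.35×10^5 N/C

Take a concentric spherical Gaussian surface of radius r = 0.638 m (r > R, all charge enclosed).
Q_enc = 4π ∫₀^R ρ₀(r'/R)^3 r'² dr' = 4πρ₀R³/6 = 1.062×10^-5 C.
By Gauss's law, ∮E·dA = E·4πr² = Q_enc/ε₀.
E = |Q_enc|/(4πε₀r²) = (1.062×10^-5)/(4π·8.85×10^-12·(0.638)²) = 2.35×10^5 N/C.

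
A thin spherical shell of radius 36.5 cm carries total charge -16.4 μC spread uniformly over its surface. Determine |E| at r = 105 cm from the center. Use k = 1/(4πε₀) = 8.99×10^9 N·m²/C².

Symmetry ⇒ E = E(r) r̂. Gaussian sphere of radius r = 105 cm (r > 36.5 cm).
The entire shell is enclosed: Q_enc = -1.64e-5 C.
By Gauss's law, ∮E·dA = E·4πr² = Q_enc/ε₀.
E = k|Q_enc|/r² = (8.99×10^9)(1.64e-5)/(1.05)² = 1.34e5 N/C.

1.34e5 N/C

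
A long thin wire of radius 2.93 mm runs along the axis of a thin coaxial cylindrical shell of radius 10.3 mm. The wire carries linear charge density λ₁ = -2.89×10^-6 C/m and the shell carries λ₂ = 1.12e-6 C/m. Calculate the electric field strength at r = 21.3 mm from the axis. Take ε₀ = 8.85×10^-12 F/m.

Coaxial Gaussian cylinder, radius r = 21.3 mm, length L (r > 10.3 mm, enclosing both).
λ_enc = λ₁ + λ₂ = (-2.89×10^-6) + (1.12×10^-6) = -1.77e-6 C/m.
Gauss's law: E·2πrL = λ_enc L/ε₀.
E = |λ_enc|/(2πε₀r) = (1.77×10^-6)/(2π·8.85×10^-12·0.0213) = 1.49×10^6 N/C.

E = 1.49e6 N/C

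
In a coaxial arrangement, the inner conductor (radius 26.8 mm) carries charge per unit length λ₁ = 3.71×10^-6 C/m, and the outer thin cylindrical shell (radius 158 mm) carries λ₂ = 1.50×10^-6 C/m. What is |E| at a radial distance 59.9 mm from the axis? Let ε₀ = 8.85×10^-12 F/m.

By cylindrical symmetry E is radial; use a coaxial Gaussian cylinder of radius 59.9 mm and length L (between the conductors, 26.8 mm < r < 158 mm).
The shell at 158 mm lies outside the Gaussian surface, so λ_enc = λ₁ = 3.71×10^-6 C/m.
Gauss's law: E·2πrL = λ_enc L/ε₀.
E = |λ_enc|/(2πε₀r) = (3.71e-6)/(2π·8.85×10^-12·0.0599) = 1.11×10^6 N/C.

E ≈ 1.11e6 N/C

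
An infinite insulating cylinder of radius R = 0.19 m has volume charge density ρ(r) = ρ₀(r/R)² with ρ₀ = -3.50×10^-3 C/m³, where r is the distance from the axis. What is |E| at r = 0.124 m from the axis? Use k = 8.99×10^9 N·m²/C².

Take a coaxial cylindrical Gaussian surface of radius r = 0.124 m and length L (r < R).
λ_enc = ∫₀^r ρ(r')·2πr' dr' = (2πρ₀/R²)·r^4/4 = -3.601×10^-5 C/m.
By Gauss's law (flux through the curved wall only), E·2πrL = λ_enc L/ε₀.
E = 2k|λ_enc|/r = 2(8.99×10^9)(3.601×10^-5)/(0.124) = 5.22×10^6 N/C.

5.22×10^6 V/m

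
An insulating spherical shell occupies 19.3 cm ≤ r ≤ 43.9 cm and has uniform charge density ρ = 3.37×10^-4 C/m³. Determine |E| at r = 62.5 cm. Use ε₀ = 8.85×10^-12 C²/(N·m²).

Take a concentric spherical Gaussian surface of radius r = 62.5 cm (r > 43.9 cm, enclosing the whole shell).
Q_enc = ρ·(4π/3)(b³ − a³) = (3.37×10^-4)·(4π/3)·((0.439)³ − (0.193)³) = 1.093e-4 C.
By Gauss's law, ∮E·dA = E·4πr² = Q_enc/ε₀.
E = |Q_enc|/(4πε₀r²) = (1.093×10^-4)/(4π·8.85×10^-12·(0.625)²) = 2.52×10^6 N/C.

|E| ≈ 2.52×10^6 N/C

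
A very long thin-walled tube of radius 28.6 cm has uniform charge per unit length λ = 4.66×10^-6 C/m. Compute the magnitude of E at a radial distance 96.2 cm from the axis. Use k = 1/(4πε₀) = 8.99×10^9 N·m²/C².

Choose a coaxial cylinder of radius r = 96.2 cm (arbitrary length L) as the Gaussian surface (r > 28.6 cm).
The full line charge is enclosed: λ_enc = 4.66e-6 C/m.
Applying ∮E·dA = Q_enc/ε₀ with the end caps contributing no flux:
E = 2k|λ_enc|/r = 2(8.99×10^9)(4.66×10^-6)/(0.962) = 8.71×10^4 N/C.

8.71×10^4 N/C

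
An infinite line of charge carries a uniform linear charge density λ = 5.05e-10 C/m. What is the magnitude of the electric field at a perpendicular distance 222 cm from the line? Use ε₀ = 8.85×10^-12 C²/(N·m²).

Take a coaxial cylindrical Gaussian surface of radius r = 222 cm and length L.
Q_enc = λL, so λ_enc = 5.05×10^-10 C/m.
By Gauss's law (flux through the curved wall only), E·2πrL = λ_enc L/ε₀.
E = |λ_enc|/(2πε₀r) = (5.05×10^-10)/(2π·8.85×10^-12·2.22) = 4.09 N/C.

|E| = 4.09 N/C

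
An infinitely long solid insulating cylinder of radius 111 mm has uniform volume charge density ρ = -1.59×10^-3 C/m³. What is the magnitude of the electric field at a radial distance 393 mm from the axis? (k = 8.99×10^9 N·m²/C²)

|E| = 2.82×10^6 N/C

Choose a coaxial cylinder of radius r = 393 mm (arbitrary length L) as the Gaussian surface (r > 111 mm, full cross-section enclosed).
λ_enc = ρ·πR² = (-1.59×10^-3)π(0.111)² = -6.155×10^-5 C/m.
Applying ∮E·dA = Q_enc/ε₀ with the end caps contributing no flux:
E = 2k|λ_enc|/r = 2(8.99×10^9)(6.155×10^-5)/(0.393) = 2.82×10^6 N/C.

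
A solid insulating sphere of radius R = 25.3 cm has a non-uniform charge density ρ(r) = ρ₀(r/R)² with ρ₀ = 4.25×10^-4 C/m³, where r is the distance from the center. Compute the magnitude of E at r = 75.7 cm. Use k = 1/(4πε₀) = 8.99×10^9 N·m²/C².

Take a concentric spherical Gaussian surface of radius r = 75.7 cm (r > R, all charge enclosed).
Q_enc = 4π ∫₀^R ρ₀(r'/R)^2 r'² dr' = 4πρ₀R³/5 = 1.73×10^-5 C.
By Gauss's law, ∮E·dA = E·4πr² = Q_enc/ε₀.
E = k|Q_enc|/r² = (8.99×10^9)(1.73×10^-5)/(0.757)² = 2.71×10^5 N/C.

|E| = 2.71e5 N/C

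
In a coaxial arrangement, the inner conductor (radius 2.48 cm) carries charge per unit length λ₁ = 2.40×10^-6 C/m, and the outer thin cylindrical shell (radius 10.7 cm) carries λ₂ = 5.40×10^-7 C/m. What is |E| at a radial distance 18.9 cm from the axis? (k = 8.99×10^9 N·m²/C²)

Coaxial Gaussian cylinder, radius r = 18.9 cm, length L (r > 10.7 cm, enclosing both).
λ_enc = λ₁ + λ₂ = (2.40e-6) + (5.40e-7) = 2.94×10^-6 C/m.
Gauss's law: E·2πrL = λ_enc L/ε₀.
E = 2k|λ_enc|/r = 2(8.99×10^9)(2.94e-6)/(0.189) = 2.80×10^5 N/C.

2.80e5 N/C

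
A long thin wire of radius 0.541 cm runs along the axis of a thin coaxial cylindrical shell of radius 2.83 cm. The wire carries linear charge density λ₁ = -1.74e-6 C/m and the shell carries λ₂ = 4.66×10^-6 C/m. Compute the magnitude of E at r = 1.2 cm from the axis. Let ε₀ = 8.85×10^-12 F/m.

|E| = 2.61×10^6 N/C

Take a coaxial cylindrical Gaussian surface of radius r = 1.2 cm and length L (between the conductors, 0.541 cm < r < 2.83 cm).
Only the inner wire is enclosed; the outer shell contributes nothing inside itself. λ_enc = λ₁ = -1.74e-6 C/m.
By Gauss's law (flux through the curved wall only), E·2πrL = λ_enc L/ε₀.
E = |λ_enc|/(2πε₀r) = (1.74×10^-6)/(2π·8.85×10^-12·0.012) = 2.61e6 N/C.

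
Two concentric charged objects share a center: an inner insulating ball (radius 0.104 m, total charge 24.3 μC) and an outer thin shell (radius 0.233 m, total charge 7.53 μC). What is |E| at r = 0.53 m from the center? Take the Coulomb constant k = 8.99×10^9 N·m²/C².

1.02e6 N/C

Symmetry ⇒ E = E(r) r̂. Gaussian sphere of radius r = 0.53 m (r > 0.233 m, enclosing both).
Q_enc = (24.3 μC) + (7.53 μC) = 3.183×10^-5 C.
Gauss's law: E·4πr² = Q_enc/ε₀.
E = k|Q_enc|/r² = (8.99×10^9)(3.183e-5)/(0.53)² = 1.02e6 N/C.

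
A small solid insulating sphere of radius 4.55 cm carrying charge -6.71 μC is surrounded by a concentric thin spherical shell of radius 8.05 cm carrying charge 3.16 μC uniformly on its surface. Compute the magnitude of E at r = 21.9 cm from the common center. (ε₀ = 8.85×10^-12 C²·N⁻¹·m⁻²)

E = 6.66×10^5 V/m

Symmetry ⇒ E = E(r) r̂. Gaussian sphere of radius r = 21.9 cm (r > 8.05 cm, enclosing both).
Q_enc = (-6.71 μC) + (3.16 μC) = -3.55×10^-6 C.
Applying ∮E·dA = Q_enc/ε₀ with Φ = E(4πr²):
E = |Q_enc|/(4πε₀r²) = (3.55×10^-6)/(4π·8.85×10^-12·(0.219)²) = 6.66×10^5 N/C.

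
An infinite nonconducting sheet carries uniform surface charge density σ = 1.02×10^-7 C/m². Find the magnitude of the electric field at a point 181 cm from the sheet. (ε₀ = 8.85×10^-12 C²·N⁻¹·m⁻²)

|E| ≈ 5.76×10^3 N/C

By planar symmetry E is perpendicular to the sheet and uniform; use a Gaussian pillbox with flat faces of area A on each side of the sheet.
Only the two end caps contribute flux: Φ = 2EA. With Q_enc = σA, Gauss's law gives E = |σ|/(2ε₀).
E = |σ|/(2ε₀) = (1.02e-7)/(2·8.85×10^-12) = 5.76e3 N/C.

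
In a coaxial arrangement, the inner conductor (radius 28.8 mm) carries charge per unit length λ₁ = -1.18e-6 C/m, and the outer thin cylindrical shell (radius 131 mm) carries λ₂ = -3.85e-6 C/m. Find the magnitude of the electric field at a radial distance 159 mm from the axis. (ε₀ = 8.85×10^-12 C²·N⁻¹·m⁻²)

E ≈ 5.69e5 N/C

Coaxial Gaussian cylinder, radius r = 159 mm, length L (r > 131 mm, enclosing both).
λ_enc = λ₁ + λ₂ = (-1.18×10^-6) + (-3.85×10^-6) = -5.03×10^-6 C/m.
By Gauss's law (flux through the curved wall only), E·2πrL = λ_enc L/ε₀.
E = |λ_enc|/(2πε₀r) = (5.03e-6)/(2π·8.85×10^-12·0.159) = 5.69×10^5 N/C.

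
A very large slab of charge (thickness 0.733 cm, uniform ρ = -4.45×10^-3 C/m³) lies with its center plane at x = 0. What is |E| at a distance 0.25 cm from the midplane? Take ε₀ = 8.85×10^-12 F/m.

By symmetry E is perpendicular to the slab. A Gaussian pillbox from −0.25 cm to +0.25 cm (face area A) lies entirely within the slab.
Q_enc = ρ·(2x)·A and flux = 2EA, so 2EA = 2ρxA/ε₀ ⇒ E = |ρ|x/ε₀.
E = (4.45×10^-3)(0.0025)/(8.85×10^-12) = 1.26e6 N/C.

E ≈ 1.26e6 N/C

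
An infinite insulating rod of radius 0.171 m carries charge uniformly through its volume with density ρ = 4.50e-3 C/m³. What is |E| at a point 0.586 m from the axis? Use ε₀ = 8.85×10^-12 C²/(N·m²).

Take a coaxial cylindrical Gaussian surface of radius r = 0.586 m and length L (r > 0.171 m, full cross-section enclosed).
λ_enc = ρ·πR² = (4.50×10^-3)π(0.171)² = 4.134e-4 C/m.
Since E is radial and uniform over the curved surface, Φ = E·2πrL = Q_enc/ε₀ = λ_enc L/ε₀.
E = |λ_enc|/(2πε₀r) = (4.134×10^-4)/(2π·8.85×10^-12·0.586) = 1.27e7 N/C.

E = 1.27×10^7 V/m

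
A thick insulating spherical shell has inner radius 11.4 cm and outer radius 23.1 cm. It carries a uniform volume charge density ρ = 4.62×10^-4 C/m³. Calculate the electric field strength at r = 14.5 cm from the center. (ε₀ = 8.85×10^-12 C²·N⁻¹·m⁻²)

E ≈ 1.30×10^6 N/C

By spherical symmetry E is radial; choose a Gaussian sphere of radius r = 14.5 cm (within the shell material, 11.4 cm < r < 23.1 cm).
Enclosed charge is the volume from a to r: Q_enc = (4π/3)ρ(r³ − a³) = 3.033×10^-6 C.
Applying ∮E·dA = Q_enc/ε₀ with Φ = E(4πr²):
E = |Q_enc|/(4πε₀r²) = (3.033×10^-6)/(4π·8.85×10^-12·(0.145)²) = 1.30×10^6 N/C.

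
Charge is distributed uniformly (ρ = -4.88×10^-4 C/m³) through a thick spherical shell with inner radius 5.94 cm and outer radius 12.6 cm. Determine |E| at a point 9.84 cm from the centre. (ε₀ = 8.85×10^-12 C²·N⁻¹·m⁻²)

Take a concentric spherical Gaussian surface of radius r = 9.84 cm (within the shell material, 5.94 cm < r < 12.6 cm).
Only the shell between 5.94 cm and r is enclosed: Q_enc = ρ·(4π/3)(r³ − a³) = (-4.88×10^-4)·(4π/3)·((0.0984)³ − (0.0594)³) = -1.519e-6 C.
Gauss's law: E·4πr² = Q_enc/ε₀.
E = |Q_enc|/(4πε₀r²) = (1.519e-6)/(4π·8.85×10^-12·(0.0984)²) = 1.41e6 N/C.

1.41×10^6 N/C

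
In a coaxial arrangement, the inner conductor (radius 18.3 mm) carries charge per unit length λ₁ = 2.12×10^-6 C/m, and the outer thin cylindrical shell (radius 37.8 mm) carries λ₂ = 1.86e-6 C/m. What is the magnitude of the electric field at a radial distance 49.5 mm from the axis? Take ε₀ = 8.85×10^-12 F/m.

By cylindrical symmetry E is radial; use a coaxial Gaussian cylinder of radius 49.5 mm and length L (r > 37.8 mm, enclosing both).
λ_enc = λ₁ + λ₂ = (2.12×10^-6) + (1.86e-6) = 3.98×10^-6 C/m.
By Gauss's law (flux through the curved wall only), E·2πrL = λ_enc L/ε₀.
E = |λ_enc|/(2πε₀r) = (3.98e-6)/(2π·8.85×10^-12·0.0495) = 1.45e6 N/C.

E ≈ 1.45×10^6 N/C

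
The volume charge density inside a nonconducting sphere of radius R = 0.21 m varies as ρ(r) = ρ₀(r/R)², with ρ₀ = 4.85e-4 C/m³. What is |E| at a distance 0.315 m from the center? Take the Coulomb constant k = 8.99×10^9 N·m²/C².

E = 1.02×10^6 N/C

Use a concentric Gaussian sphere at r = 0.315 m (r > R, all charge enclosed).
Q_enc = 4π ∫₀^R ρ₀(r'/R)^2 r'² dr' = 4πρ₀R³/5 = 1.129×10^-5 C.
Applying ∮E·dA = Q_enc/ε₀ with Φ = E(4πr²):
E = k|Q_enc|/r² = (8.99×10^9)(1.129×10^-5)/(0.315)² = 1.02×10^6 N/C.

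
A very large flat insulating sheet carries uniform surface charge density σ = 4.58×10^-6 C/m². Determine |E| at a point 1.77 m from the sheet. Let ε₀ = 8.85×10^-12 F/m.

The symmetry is planar: E is normal to the sheet and the same magnitude on both sides. Take a pillbox straddling the sheet with end-cap area A.
Only the two end caps contribute flux: Φ = 2EA. With Q_enc = σA, Gauss's law gives E = |σ|/(2ε₀).
E = |σ|/(2ε₀) = (4.58×10^-6)/(2·8.85×10^-12) = 2.59×10^5 N/C.

E ≈ 2.59×10^5 V/m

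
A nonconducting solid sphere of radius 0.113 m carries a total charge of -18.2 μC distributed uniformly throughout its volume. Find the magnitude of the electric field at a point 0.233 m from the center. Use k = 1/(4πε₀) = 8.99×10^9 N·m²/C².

Take a concentric spherical Gaussian surface of radius r = 0.233 m (r > R, so the entire charge is enclosed).
Q_enc = -18.2 μC = -1.82e-5 C.
Gauss's law: E·4πr² = Q_enc/ε₀.
E = k|Q_enc|/r² = (8.99×10^9)(1.82×10^-5)/(0.233)² = 3.01×10^6 N/C.

|E| ≈ 3.01×10^6 N/C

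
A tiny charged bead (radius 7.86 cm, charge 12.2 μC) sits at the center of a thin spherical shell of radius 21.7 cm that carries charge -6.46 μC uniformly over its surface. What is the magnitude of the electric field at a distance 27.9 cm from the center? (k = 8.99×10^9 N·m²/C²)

6.63e5 V/m

Symmetry ⇒ E = E(r) r̂. Gaussian sphere of radius r = 27.9 cm (r > 21.7 cm, enclosing both).
Q_enc = (12.2 μC) + (-6.46 μC) = 5.74×10^-6 C.
Gauss's law: E·4πr² = Q_enc/ε₀.
E = k|Q_enc|/r² = (8.99×10^9)(5.74×10^-6)/(0.279)² = 6.63×10^5 N/C.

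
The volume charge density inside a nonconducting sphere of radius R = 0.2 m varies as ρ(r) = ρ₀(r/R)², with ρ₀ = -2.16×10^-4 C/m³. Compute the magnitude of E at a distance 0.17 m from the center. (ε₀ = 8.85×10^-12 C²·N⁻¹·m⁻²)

Use a concentric Gaussian sphere at r = 0.17 m (r < R).
Integrate the density: Q_enc = 4π ∫₀^r ρ₀(r'/R)^2 r'² dr' = 4πρ₀ r^5/(5·R²) = -1.927e-6 C.
Gauss's law: E·4πr² = Q_enc/ε₀.
E = |Q_enc|/(4πε₀r²) = (1.927×10^-6)/(4π·8.85×10^-12·(0.17)²) = 6.00e5 N/C.

E = 6.00×10^5 V/m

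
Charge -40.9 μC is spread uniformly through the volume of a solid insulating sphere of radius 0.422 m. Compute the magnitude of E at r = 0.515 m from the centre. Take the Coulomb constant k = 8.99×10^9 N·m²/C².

E ≈ 1.39e6 N/C

By spherical symmetry E is radial; choose a Gaussian sphere of radius r = 0.515 m (r > R, so the entire charge is enclosed).
Q_enc = -40.9 μC = -4.09×10^-5 C.
Since E is radial and uniform over the Gaussian sphere, Φ = E·4πr² = Q_enc/ε₀.
E = k|Q_enc|/r² = (8.99×10^9)(4.09×10^-5)/(0.515)² = 1.39×10^6 N/C.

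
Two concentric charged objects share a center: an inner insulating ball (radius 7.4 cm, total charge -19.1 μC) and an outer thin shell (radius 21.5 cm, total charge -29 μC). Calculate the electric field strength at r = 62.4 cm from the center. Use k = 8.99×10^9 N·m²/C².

|E| = 1.11×10^6 N/C

By spherical symmetry E is radial; choose a Gaussian sphere of radius r = 62.4 cm (r > 21.5 cm, enclosing both).
Q_enc = (-19.1 μC) + (-29 μC) = -4.81e-5 C.
By Gauss's law, ∮E·dA = E·4πr² = Q_enc/ε₀.
E = k|Q_enc|/r² = (8.99×10^9)(4.81×10^-5)/(0.624)² = 1.11e6 N/C.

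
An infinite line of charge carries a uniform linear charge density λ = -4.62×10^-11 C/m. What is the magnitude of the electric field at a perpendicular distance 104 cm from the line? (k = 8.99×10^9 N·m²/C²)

Coaxial Gaussian cylinder, radius r = 104 cm, length L.
Q_enc = λL, so λ_enc = -4.62×10^-11 C/m.
Since E is radial and uniform over the curved surface, Φ = E·2πrL = Q_enc/ε₀ = λ_enc L/ε₀.
E = 2k|λ_enc|/r = 2(8.99×10^9)(4.62e-11)/(1.04) = 0.799 N/C.

E = 0.799 V/m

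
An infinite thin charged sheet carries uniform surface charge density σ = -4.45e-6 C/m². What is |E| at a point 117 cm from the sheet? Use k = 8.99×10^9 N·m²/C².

E ≈ 2.51×10^5 N/C

By planar symmetry E is perpendicular to the sheet and uniform; use a Gaussian pillbox with flat faces of area A on each side of the sheet.
Flux Φ = 2EA and Q_enc = σA, so 2EA = σA/ε₀ ⇒ E = |σ|/(2ε₀), independent of distance.
E = 2πk|σ| = 2π(8.99×10^9)(4.45×10^-6) = 2.51×10^5 N/C.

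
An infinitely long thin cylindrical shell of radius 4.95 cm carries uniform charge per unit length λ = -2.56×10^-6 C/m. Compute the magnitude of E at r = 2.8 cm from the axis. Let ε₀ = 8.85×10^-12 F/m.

Take a coaxial cylindrical Gaussian surface of radius r = 2.8 cm and length L (r < 4.95 cm, inside the shell).
No charge is enclosed, so Gauss's law gives E·2πrL = 0 ⇒ E = 0.

E = 0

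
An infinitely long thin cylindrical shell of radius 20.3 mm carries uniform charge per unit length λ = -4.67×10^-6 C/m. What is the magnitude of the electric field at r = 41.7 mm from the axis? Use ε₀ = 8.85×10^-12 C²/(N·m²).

Choose a coaxial cylinder of radius r = 41.7 mm (arbitrary length L) as the Gaussian surface (r > 20.3 mm).
The full line charge is enclosed: λ_enc = -4.67×10^-6 C/m.
Gauss's law: E·2πrL = λ_enc L/ε₀.
E = |λ_enc|/(2πε₀r) = (4.67e-6)/(2π·8.85×10^-12·0.0417) = 2.01×10^6 N/C.

|E| ≈ 2.01×10^6 V/m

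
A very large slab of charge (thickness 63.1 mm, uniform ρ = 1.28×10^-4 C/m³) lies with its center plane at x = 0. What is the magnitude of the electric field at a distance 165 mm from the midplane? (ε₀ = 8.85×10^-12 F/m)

|E| = 4.56×10^5 V/m

The point |x| = 165 mm lies outside the slab (half-thickness 0.03155 m). A symmetric pillbox spanning the full slab encloses Q_enc = ρ·d·A.
Flux = 2EA ⇒ E = |ρ|d/(2ε₀), independent of distance outside.
E = (1.28×10^-4)(0.0631)/(2·8.85×10^-12) = 4.56×10^5 N/C.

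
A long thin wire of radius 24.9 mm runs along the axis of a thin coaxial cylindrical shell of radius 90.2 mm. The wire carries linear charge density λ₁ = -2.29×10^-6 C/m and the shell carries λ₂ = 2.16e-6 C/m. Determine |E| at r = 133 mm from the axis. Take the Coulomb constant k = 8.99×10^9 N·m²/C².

By cylindrical symmetry E is radial; use a coaxial Gaussian cylinder of radius 133 mm and length L (r > 90.2 mm, enclosing both).
λ_enc = λ₁ + λ₂ = (-2.29e-6) + (2.16e-6) = -1.30×10^-7 C/m.
Since E is radial and uniform over the curved surface, Φ = E·2πrL = Q_enc/ε₀ = λ_enc L/ε₀.
E = 2k|λ_enc|/r = 2(8.99×10^9)(1.30e-7)/(0.133) = 1.76e4 N/C.

|E| ≈ 1.76×10^4 N/C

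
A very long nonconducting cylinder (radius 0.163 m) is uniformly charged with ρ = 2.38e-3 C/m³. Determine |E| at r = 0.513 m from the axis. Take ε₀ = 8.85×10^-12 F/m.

Coaxial Gaussian cylinder, radius r = 0.513 m, length L (r > 0.163 m, full cross-section enclosed).
λ_enc = ρ·πR² = (2.38e-3)π(0.163)² = 1.987e-4 C/m.
Gauss's law: E·2πrL = λ_enc L/ε₀.
E = |λ_enc|/(2πε₀r) = (1.987×10^-4)/(2π·8.85×10^-12·0.513) = 6.96×10^6 N/C.

|E| = 6.96×10^6 N/C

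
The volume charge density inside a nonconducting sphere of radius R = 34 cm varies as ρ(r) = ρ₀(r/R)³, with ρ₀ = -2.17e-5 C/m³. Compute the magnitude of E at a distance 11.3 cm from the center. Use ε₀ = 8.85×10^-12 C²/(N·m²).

Use a concentric Gaussian sphere at r = 11.3 cm (r < R).
Q_enc = ∫₀^r ρ(r')·4πr'² dr' = (4πρ₀/R³) ∫₀^r r'^5 dr' = 4πρ₀ r^6/(6·R³) = -2.407×10^-9 C.
Gauss's law: E·4πr² = Q_enc/ε₀.
E = |Q_enc|/(4πε₀r²) = (2.407×10^-9)/(4π·8.85×10^-12·(0.113)²) = 1.70×10^3 N/C.

1.70×10^3 N/C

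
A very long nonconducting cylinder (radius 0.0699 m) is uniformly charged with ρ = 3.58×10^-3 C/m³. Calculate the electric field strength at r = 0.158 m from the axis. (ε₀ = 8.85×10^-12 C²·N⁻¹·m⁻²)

Coaxial Gaussian cylinder, radius r = 0.158 m, length L (r > 0.0699 m, full cross-section enclosed).
λ_enc = ρ·πR² = (3.58×10^-3)π(0.0699)² = 5.495e-5 C/m.
By Gauss's law (flux through the curved wall only), E·2πrL = λ_enc L/ε₀.
E = |λ_enc|/(2πε₀r) = (5.495e-5)/(2π·8.85×10^-12·0.158) = 6.25e6 N/C.

E = 6.25e6 N/C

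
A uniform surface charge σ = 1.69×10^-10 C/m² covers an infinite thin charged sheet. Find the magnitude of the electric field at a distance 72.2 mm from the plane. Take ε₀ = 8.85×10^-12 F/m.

Choose a cylindrical pillbox piercing the sheet, end faces (area A) parallel to it.
Flux Φ = 2EA and Q_enc = σA, so 2EA = σA/ε₀ ⇒ E = |σ|/(2ε₀), independent of distance.
E = |σ|/(2ε₀) = (1.69e-10)/(2·8.85×10^-12) = 9.55 N/C.

9.55 N/C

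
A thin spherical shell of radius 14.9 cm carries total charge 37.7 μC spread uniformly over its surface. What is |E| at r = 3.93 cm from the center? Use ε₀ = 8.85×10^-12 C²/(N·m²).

|E| = 0 N/C

Take a concentric spherical Gaussian surface of radius r = 3.93 cm (inside the shell, r < 14.9 cm).
All the charge is outside the Gaussian surface: Q_enc = 0, hence E = 0 everywhere inside the shell.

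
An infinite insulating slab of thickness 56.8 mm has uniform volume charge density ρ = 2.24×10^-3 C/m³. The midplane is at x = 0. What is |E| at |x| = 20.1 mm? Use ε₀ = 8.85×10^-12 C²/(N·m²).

5.09×10^6 N/C

By symmetry E is perpendicular to the slab. A Gaussian pillbox from −20.1 mm to +20.1 mm (face area A) lies entirely within the slab.
Q_enc = ρ·(2x)·A and flux = 2EA, so 2EA = 2ρxA/ε₀ ⇒ E = |ρ|x/ε₀.
E = (2.24e-3)(0.0201)/(8.85×10^-12) = 5.09×10^6 N/C.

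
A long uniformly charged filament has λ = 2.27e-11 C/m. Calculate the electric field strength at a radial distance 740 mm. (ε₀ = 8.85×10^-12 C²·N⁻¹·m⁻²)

0.552 N/C

Take a coaxial cylindrical Gaussian surface of radius r = 740 mm and length L.
Q_enc = λL, so λ_enc = 2.27×10^-11 C/m.
Applying ∮E·dA = Q_enc/ε₀ with the end caps contributing no flux:
E = |λ_enc|/(2πε₀r) = (2.27×10^-11)/(2π·8.85×10^-12·0.74) = 0.552 N/C.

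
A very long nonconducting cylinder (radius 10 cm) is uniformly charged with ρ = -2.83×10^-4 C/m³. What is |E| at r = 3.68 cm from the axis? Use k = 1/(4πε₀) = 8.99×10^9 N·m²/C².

Choose a coaxial cylinder of radius r = 3.68 cm (arbitrary length L) as the Gaussian surface (r < R).
Enclosed charge per unit length: λ_enc = ρ·πr² = (-2.83×10^-4)π(0.0368)² = -1.204×10^-6 C/m.
By Gauss's law (flux through the curved wall only), E·2πrL = λ_enc L/ε₀.
E = 2k|λ_enc|/r = 2(8.99×10^9)(1.204×10^-6)/(0.0368) = 5.88×10^5 N/C.

|E| = 5.88e5 V/m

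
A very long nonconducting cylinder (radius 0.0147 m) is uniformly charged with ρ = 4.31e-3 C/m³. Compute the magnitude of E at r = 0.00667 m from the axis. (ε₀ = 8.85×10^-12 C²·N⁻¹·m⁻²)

By cylindrical symmetry E is radial; use a coaxial Gaussian cylinder of radius 0.00667 m and length L (r < R).
Charge inside radius r per length L is ρ·πr²·L, so λ_enc = ρπr² = 6.024×10^-7 C/m.
Since E is radial and uniform over the curved surface, Φ = E·2πrL = Q_enc/ε₀ = λ_enc L/ε₀.
E = |λ_enc|/(2πε₀r) = (6.024×10^-7)/(2π·8.85×10^-12·0.00667) = 1.62e6 N/C.

|E| ≈ 1.62×10^6 V/m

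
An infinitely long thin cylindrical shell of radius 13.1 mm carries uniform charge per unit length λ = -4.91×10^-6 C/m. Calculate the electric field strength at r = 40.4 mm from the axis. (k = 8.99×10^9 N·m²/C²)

By cylindrical symmetry E is radial; use a coaxial Gaussian cylinder of radius 40.4 mm and length L (r > 13.1 mm).
The full line charge is enclosed: λ_enc = -4.91×10^-6 C/m.
Since E is radial and uniform over the curved surface, Φ = E·2πrL = Q_enc/ε₀ = λ_enc L/ε₀.
E = 2k|λ_enc|/r = 2(8.99×10^9)(4.91e-6)/(0.0404) = 2.19×10^6 N/C.

2.19×10^6 V/m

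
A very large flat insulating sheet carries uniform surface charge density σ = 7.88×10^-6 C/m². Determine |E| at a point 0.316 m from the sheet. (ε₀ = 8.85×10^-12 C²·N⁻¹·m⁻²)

By planar symmetry E is perpendicular to the sheet and uniform; use a Gaussian pillbox with flat faces of area A on each side of the sheet.
Flux Φ = 2EA and Q_enc = σA, so 2EA = σA/ε₀ ⇒ E = |σ|/(2ε₀), independent of distance.
E = |σ|/(2ε₀) = (7.88×10^-6)/(2·8.85×10^-12) = 4.45×10^5 N/C.

E ≈ 4.45e5 V/m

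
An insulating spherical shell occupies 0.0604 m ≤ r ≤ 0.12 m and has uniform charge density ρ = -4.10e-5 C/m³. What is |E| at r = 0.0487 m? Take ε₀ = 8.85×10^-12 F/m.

|E| = 0 N/C

Use a concentric Gaussian sphere at r = 0.0487 m (r < 0.0604 m, inside the empty cavity).
Q_enc = 0 (all charge lies at larger r); Gauss's law gives E = 0.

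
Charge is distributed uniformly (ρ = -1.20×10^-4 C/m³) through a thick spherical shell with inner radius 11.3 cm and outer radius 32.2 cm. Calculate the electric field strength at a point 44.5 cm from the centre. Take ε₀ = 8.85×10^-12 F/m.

E ≈ 7.29×10^5 N/C

Use a concentric Gaussian sphere at r = 44.5 cm (r > 32.2 cm, enclosing the whole shell).
Q_enc = ρ·(4π/3)(b³ − a³) = (-1.20e-4)·(4π/3)·((0.322)³ − (0.113)³) = -1.606×10^-5 C.
Since E is radial and uniform over the Gaussian sphere, Φ = E·4πr² = Q_enc/ε₀.
E = |Q_enc|/(4πε₀r²) = (1.606×10^-5)/(4π·8.85×10^-12·(0.445)²) = 7.29×10^5 N/C.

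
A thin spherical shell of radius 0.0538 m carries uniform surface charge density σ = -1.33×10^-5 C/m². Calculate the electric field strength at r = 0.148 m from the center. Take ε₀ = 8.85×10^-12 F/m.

1.99e5 V/m

Take a concentric spherical Gaussian surface of radius r = 0.148 m (r > 0.0538 m).
The entire shell is enclosed: Q_enc = σ·4πR² = (-1.33e-5)·4π·(0.0538)² = -4.838×10^-7 C.
Since E is radial and uniform over the Gaussian sphere, Φ = E·4πr² = Q_enc/ε₀.
E = |Q_enc|/(4πε₀r²) = (4.838e-7)/(4π·8.85×10^-12·(0.148)²) = 1.99×10^5 N/C.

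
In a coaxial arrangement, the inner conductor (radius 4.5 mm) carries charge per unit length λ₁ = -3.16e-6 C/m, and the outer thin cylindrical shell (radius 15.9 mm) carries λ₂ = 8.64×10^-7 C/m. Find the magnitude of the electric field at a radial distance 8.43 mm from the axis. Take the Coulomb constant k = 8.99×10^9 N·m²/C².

E ≈ 6.74×10^6 N/C

Take a coaxial cylindrical Gaussian surface of radius r = 8.43 mm and length L (between the conductors, 4.5 mm < r < 15.9 mm).
The shell at 15.9 mm lies outside the Gaussian surface, so λ_enc = λ₁ = -3.16e-6 C/m.
Gauss's law: E·2πrL = λ_enc L/ε₀.
E = 2k|λ_enc|/r = 2(8.99×10^9)(3.16e-6)/(0.00843) = 6.74×10^6 N/C.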